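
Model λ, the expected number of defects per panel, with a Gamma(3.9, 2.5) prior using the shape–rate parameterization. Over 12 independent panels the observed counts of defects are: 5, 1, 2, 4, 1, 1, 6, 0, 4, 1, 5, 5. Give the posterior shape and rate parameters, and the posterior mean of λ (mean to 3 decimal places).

Posterior: Gamma(shape=38.9, rate=14.5); mean ≈ 2.683

The Poisson likelihood adds the total count to the shape and the number of exposure periods to the rate. Here ∑xᵢ = 35 and n = 12, so shape 3.9→38.9 and rate 2.5→14.5.
Posterior mean = shape/rate = 38.9/14.5 = 2.683.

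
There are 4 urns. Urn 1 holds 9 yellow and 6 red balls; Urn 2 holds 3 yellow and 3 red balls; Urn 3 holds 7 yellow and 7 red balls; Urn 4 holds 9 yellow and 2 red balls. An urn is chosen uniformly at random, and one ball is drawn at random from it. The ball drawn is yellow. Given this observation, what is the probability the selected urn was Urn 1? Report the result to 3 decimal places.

P(yellow|Urn 1) = 0.6; P(yellow|Urn 2) = 0.5; P(yellow|Urn 3) = 0.5; P(yellow|Urn 4) = 0.8182.
Prior × likelihood for each source: 0.25·0.6=0.1500, 0.25·0.5=0.1250, 0.25·0.5=0.1250, 0.25·0.8182=0.2045. Summing gives P(yellow) = 0.60455.
P(Urn 1 | yellow) = 0.1500 / 0.60455 = 0.248.

Posterior probability ≈ 0.248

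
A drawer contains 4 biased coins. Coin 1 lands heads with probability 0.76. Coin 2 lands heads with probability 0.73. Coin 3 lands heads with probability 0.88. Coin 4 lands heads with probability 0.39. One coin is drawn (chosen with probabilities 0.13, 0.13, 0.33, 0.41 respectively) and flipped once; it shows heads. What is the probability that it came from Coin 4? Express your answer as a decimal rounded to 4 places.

Posterior probability ≈ 0.2483

Tabulate prior·likelihood by source: [1] prior 0.13, lik 0.76, product 0.09880; [2] prior 0.13, lik 0.73, product 0.09490; [3] prior 0.33, lik 0.88, product 0.2904; [4] prior 0.41, lik 0.39, product 0.1599.
Normalizing constant = 0.64400; the posterior for Coin 4 is its product over the sum, 0.1599/0.64400 = 0.2483.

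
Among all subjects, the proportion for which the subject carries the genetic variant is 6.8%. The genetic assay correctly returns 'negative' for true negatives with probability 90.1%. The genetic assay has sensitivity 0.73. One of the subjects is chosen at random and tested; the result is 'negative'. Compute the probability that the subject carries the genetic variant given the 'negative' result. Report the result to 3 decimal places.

Write H for 'the subject carries the genetic variant'. Prior odds H:¬H = 0.068/0.932 = 0.072961. For the 'negative' outcome, the likelihood ratio is 0.27/0.901 = 0.29967.
Posterior odds = 0.072961 × 0.29967 = 0.021864, so P(H|E) = 0.021864/(1+0.021864) = 0.021.

P(H | E) ≈ 0.021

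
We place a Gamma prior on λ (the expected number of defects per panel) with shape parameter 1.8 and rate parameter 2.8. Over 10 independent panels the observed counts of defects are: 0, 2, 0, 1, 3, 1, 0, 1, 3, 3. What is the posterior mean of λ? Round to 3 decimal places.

Total count ∑xᵢ = 14 over n = 10 panels.
Gamma is conjugate to the Poisson likelihood: posterior is Gamma(shape = 1.8+14 = 15.8, rate = 2.8+10 = 12.8).
Posterior mean = shape/rate = 15.8/12.8 = 1.234.

Posterior mean ≈ 1.234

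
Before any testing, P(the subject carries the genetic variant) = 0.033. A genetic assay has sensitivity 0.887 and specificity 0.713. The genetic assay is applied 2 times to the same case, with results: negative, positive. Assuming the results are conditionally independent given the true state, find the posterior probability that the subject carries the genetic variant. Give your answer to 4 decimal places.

With H the event that the subject carries the genetic variant, the joint likelihood of the observed sequence is P(data|H) = 0.113·0.887 = 0.10023 and P(data|¬H) = 0.713·0.287 = 0.20463.
Bayes: P(H|data) = 0.033·0.10023 / (0.033·0.10023 + 0.967·0.20463) = 0.0033076/0.20119 = 0.0164.

Posterior P(H) ≈ 0.0164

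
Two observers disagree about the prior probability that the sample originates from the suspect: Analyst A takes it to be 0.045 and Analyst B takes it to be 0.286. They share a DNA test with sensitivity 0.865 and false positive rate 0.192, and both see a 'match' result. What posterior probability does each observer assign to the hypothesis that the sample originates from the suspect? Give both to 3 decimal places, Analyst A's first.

P('+'|H) = 0.865, P('+'|¬H) = 0.192.
Analyst A: numerator 0.865·0.045 = 0.038925; evidence = 0.038925+0.192·0.955 = 0.22229; posterior = 0.175.
Analyst B: numerator 0.865·0.286 = 0.24739; evidence = 0.24739+0.192·0.714 = 0.38448; posterior = 0.643.

Analyst A: 0.175; Analyst B: 0.643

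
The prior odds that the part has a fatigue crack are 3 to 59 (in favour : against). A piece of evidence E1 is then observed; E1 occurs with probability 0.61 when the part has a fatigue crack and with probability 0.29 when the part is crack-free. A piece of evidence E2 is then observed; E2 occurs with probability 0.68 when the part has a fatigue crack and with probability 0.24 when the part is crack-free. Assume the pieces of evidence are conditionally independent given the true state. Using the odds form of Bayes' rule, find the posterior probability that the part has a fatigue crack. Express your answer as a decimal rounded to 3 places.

Prior odds = 3/59 = 0.050847.
Likelihood ratio for E1 = 0.61/0.29 = 2.1034.
Likelihood ratio for E2 = 0.68/0.24 = 2.8333.
Posterior odds = prior odds × LR₁ × LR₂ = 0.30304.
Posterior probability = odds/(1+odds) = 0.30304/1.3030 = 0.233.

Posterior probability ≈ 0.233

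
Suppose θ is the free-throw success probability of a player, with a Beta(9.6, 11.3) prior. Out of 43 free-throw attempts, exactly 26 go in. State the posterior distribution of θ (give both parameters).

The binomial likelihood is conjugate to the Beta prior: with 26 successes and 17 failures, the posterior is Beta(9.6+26, 11.3+17) = Beta(35.6, 28.3).

Posterior: Beta(35.6, 28.3)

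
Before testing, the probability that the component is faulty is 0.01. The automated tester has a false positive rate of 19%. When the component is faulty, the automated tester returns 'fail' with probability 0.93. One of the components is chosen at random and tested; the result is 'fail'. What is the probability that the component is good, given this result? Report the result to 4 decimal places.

Let H be the event that the component is faulty. P(H) = 0.01, so P(¬H) = 0.99. With E the 'fail' result, P(E|H) = 0.93 and P(E|¬H) = 0.19.
P(E) = 0.93·0.01 + 0.19·0.99 = 0.0093000 + 0.18810 = 0.19740.
By Bayes' theorem, P(H|E) = 0.0093000 / 0.19740 = 0.0471. Hence P(¬H|E) = 1 − 0.0471 = 0.9529.

P(¬H | E) ≈ 0.9529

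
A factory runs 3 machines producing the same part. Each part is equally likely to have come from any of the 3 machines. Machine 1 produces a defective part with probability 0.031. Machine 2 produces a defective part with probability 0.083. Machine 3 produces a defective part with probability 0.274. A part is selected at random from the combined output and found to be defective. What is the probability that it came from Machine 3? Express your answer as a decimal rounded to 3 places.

Posterior probability ≈ 0.706

Tabulate prior·likelihood by source: [1] prior 0.333333, lik 0.031, product 0.01033; [2] prior 0.333333, lik 0.083, product 0.02767; [3] prior 0.333333, lik 0.274, product 0.09133.
Normalizing constant = 0.12933; the posterior for Machine 3 is its product over the sum, 0.09133/0.12933 = 0.706.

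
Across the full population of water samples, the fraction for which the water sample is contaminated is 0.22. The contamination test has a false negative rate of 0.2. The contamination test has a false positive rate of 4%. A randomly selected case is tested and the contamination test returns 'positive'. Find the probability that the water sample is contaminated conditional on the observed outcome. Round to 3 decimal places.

Write H for 'the water sample is contaminated'. Prior odds H:¬H = 0.22/0.78 = 0.28205. For the 'positive' outcome, the likelihood ratio is 0.8/0.04 = 20.000.
Posterior odds = 0.28205 × 20.000 = 5.6410, so P(H|E) = 5.6410/(1+5.6410) = 0.849.

P(H | E) ≈ 0.849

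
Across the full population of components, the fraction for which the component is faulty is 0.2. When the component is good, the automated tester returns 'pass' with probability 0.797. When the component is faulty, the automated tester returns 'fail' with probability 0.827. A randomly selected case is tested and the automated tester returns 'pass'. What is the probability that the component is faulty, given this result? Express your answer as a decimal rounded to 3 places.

P(H | E) ≈ 0.051

Write H for 'the component is faulty'. Prior odds H:¬H = 0.2/0.8 = 0.25000. For the 'pass' outcome, the likelihood ratio is 0.173/0.797 = 0.21706.
Posterior odds = 0.25000 × 0.21706 = 0.054266, so P(H|E) = 0.054266/(1+0.054266) = 0.051.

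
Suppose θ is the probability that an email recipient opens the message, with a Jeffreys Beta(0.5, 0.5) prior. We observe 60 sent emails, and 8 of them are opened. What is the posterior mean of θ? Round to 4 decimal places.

Observing 8 successes and 52 failures updates Beta(0.5, 0.5) by adding the success and failure counts to the two shape parameters: α = 0.5+8 = 8.5, β = 0.5+52 = 52.5.
E[θ | data] = 8.5/(8.5+52.5) = 0.1393.

Posterior mean ≈ 0.1393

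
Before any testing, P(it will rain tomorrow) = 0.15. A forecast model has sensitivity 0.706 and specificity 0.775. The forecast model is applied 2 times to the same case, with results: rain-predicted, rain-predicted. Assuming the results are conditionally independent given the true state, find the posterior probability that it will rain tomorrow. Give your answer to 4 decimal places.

Posterior P(H) ≈ 0.6347

Let H be the event that it will rain tomorrow; start with P(H) = 0.15. P('rain-predicted'|H) = 0.706, P('rain-predicted'|¬H) = 0.225.
Update on result 1 ('rain-predicted'): P(H) ← 0.706·0.1500 / (0.706·0.1500 + 0.225·0.8500) = 0.10590/0.29715 = 0.3564.
Update on result 2 ('rain-predicted'): P(H) ← 0.706·0.3564 / (0.706·0.3564 + 0.225·0.6436) = 0.25161/0.39642 = 0.6347.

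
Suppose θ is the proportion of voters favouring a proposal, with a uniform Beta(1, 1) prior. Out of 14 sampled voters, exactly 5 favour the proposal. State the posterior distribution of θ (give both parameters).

The binomial likelihood is conjugate to the Beta prior: with 5 successes and 9 failures, the posterior is Beta(1+5, 1+9) = Beta(6, 10).

Posterior: Beta(6, 10)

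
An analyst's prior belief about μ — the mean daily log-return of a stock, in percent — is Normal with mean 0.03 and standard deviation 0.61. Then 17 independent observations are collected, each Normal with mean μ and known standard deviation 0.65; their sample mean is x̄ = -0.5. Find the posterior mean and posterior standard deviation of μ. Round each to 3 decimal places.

Posterior mean ≈ -0.467; posterior SD ≈ 0.153

With known σ, the Normal prior is conjugate. Weight on the data is w = (n/σ²)/(n/σ² + 1/τ₀²) = 40.2367/(40.2367+2.68745) = 0.93739.
Posterior mean = w·x̄ + (1−w)·μ₀ = 0.93739·-0.5 + 0.062609·0.03 = -0.467. Posterior variance = 1/(40.2367+2.68745) = 0.0232969, so SD = 0.153.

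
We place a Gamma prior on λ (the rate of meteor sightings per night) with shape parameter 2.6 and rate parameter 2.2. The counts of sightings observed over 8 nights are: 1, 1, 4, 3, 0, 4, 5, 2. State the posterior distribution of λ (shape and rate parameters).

Total count ∑xᵢ = 20 over n = 8 nights.
Gamma is conjugate to the Poisson likelihood: posterior is Gamma(shape = 2.6+20 = 22.6, rate = 2.2+8 = 10.2).

Posterior: Gamma(shape=22.6, rate=10.2)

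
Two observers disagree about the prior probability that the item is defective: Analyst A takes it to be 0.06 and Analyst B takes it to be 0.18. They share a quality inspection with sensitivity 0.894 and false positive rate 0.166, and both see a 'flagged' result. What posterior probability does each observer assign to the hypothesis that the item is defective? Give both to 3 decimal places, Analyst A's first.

The likelihood ratio for a 'flagged' result is 0.894/0.166 = 5.3855.
Analyst A: prior odds 0.06/0.94 = 0.063830; posterior odds 0.34376; posterior probability 0.256.
Analyst B: prior odds 0.18/0.82 = 0.21951; posterior odds 1.1822; posterior probability 0.542.

Analyst A: 0.256; Analyst B: 0.542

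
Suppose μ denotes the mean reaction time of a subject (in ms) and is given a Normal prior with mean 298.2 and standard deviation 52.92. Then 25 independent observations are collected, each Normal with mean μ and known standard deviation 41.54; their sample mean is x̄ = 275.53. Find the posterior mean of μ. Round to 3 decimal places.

Prior precision 1/τ₀² = 1/52.92² = 0.00035708; data precision n/σ² = 25/41.54² = 0.0144880.
Posterior precision = 0.00035708 + 0.0144880 = 0.0148450.
Posterior mean = (0.00035708·298.2 + 0.0144880·275.53) / 0.0148450 = 276.075.

Posterior mean ≈ 276.075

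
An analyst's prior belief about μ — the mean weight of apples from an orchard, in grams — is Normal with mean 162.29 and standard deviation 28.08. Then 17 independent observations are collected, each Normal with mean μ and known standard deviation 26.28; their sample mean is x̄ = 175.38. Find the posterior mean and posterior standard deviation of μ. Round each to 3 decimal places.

Prior precision 1/τ₀² = 1/28.08² = 0.00126825; data precision n/σ² = 17/26.28² = 0.0246149.
Posterior precision = 0.00126825 + 0.0246149 = 0.0258832, giving posterior SD = 1/√0.0258832 = 6.216.
Posterior mean = (0.00126825·162.29 + 0.0246149·175.38) / 0.0258832 = 174.739.

Posterior mean ≈ 174.739; posterior SD ≈ 6.216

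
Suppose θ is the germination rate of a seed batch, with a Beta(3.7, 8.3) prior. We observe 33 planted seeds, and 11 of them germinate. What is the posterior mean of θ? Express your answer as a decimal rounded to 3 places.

Posterior mean ≈ 0.327

The binomial likelihood is conjugate to the Beta prior: with 11 successes and 22 failures, the posterior is Beta(3.7+11, 8.3+22) = Beta(14.7, 30.3).
E[θ | data] = 14.7/(14.7+30.3) = 0.327.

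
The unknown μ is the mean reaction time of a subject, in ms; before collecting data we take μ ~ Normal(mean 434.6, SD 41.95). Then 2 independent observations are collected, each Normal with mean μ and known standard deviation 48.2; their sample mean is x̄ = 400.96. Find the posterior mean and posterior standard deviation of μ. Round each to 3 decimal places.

Prior precision 1/τ₀² = 1/41.95² = 0.00056825; data precision n/σ² = 2/48.2² = 0.00086087.
Posterior precision = 0.00056825 + 0.00086087 = 0.00142911, giving posterior SD = 1/√0.00142911 = 26.453.
Posterior mean = (0.00056825·434.6 + 0.00086087·400.96) / 0.00142911 = 414.336.

Posterior mean ≈ 414.336; posterior SD ≈ 26.453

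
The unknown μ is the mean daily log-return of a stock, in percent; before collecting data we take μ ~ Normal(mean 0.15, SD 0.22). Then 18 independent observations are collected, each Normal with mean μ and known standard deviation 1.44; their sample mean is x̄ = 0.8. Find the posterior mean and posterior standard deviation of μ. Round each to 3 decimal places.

Posterior mean ≈ 0.342; posterior SD ≈ 0.185

Prior precision 1/τ₀² = 1/0.22² = 20.6612; data precision n/σ² = 18/1.44² = 8.68056.
Posterior precision = 20.6612 + 8.68056 = 29.3417, giving posterior SD = 1/√29.3417 = 0.185.
Posterior mean = (20.6612·0.15 + 8.68056·0.8) / 29.3417 = 0.342.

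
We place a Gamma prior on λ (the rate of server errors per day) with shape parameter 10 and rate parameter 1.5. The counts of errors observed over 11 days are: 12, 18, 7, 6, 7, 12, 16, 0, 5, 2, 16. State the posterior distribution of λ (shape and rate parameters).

Posterior: Gamma(shape=111, rate=12.5)

The Poisson likelihood adds the total count to the shape and the number of exposure periods to the rate. Here ∑xᵢ = 101 and n = 11, so shape 10→111 and rate 1.5→12.5.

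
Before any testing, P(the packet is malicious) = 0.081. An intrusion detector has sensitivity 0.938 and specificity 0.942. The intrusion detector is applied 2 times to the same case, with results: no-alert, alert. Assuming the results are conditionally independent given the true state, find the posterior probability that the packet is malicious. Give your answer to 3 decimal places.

With H the event that the packet is malicious, the joint likelihood of the observed sequence is P(data|H) = 0.062·0.938 = 0.058156 and P(data|¬H) = 0.942·0.058 = 0.054636.
Bayes: P(H|data) = 0.081·0.058156 / (0.081·0.058156 + 0.919·0.054636) = 0.0047106/0.054921 = 0.0858.

Posterior P(H) ≈ 0.086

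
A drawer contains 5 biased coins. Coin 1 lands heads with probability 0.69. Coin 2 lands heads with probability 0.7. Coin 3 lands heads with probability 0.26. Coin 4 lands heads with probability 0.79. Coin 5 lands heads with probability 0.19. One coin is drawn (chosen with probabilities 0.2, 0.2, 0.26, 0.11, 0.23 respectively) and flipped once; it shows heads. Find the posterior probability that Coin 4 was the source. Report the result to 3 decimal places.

Tabulate prior·likelihood by source: [1] prior 0.2, lik 0.69, product 0.1380; [2] prior 0.2, lik 0.7, product 0.1400; [3] prior 0.26, lik 0.26, product 0.06760; [4] prior 0.11, lik 0.79, product 0.08690; [5] prior 0.23, lik 0.19, product 0.04370.
Normalizing constant = 0.47620; the posterior for Coin 4 is its product over the sum, 0.08690/0.47620 = 0.182.

Posterior probability ≈ 0.182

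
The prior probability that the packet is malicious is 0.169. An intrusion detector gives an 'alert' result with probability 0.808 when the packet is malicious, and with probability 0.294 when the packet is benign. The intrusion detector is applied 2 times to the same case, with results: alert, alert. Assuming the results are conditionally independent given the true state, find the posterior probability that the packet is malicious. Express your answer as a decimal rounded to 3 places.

Posterior P(H) ≈ 0.606

Let H be the event that the packet is malicious; start with P(H) = 0.169. P('alert'|H) = 0.808, P('alert'|¬H) = 0.294.
Update on result 1 ('alert'): P(H) ← 0.808·0.1690 / (0.808·0.1690 + 0.294·0.8310) = 0.13655/0.38087 = 0.3585.
Update on result 2 ('alert'): P(H) ← 0.808·0.3585 / (0.808·0.3585 + 0.294·0.6415) = 0.28969/0.47828 = 0.6057.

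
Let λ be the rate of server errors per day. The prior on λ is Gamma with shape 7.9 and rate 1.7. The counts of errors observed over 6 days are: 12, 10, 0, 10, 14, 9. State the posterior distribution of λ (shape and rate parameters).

Total count ∑xᵢ = 55 over n = 6 days.
Gamma is conjugate to the Poisson likelihood: posterior is Gamma(shape = 7.9+55 = 62.9, rate = 1.7+6 = 7.7).

Posterior: Gamma(shape=62.9, rate=7.7)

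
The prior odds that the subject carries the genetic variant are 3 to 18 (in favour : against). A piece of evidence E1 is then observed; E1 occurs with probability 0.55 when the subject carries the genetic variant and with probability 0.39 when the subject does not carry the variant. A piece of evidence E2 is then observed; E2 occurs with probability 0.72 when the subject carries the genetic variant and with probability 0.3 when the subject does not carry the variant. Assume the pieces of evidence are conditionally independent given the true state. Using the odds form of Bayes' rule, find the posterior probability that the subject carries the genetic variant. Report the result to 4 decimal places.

Prior odds = 3/18 = 0.16667. In log-odds, ln(0.16667) = -1.7918.
Add log likelihood ratios: ln(1.4103) + ln(2.4000) = 1.2192.
Posterior log-odds = -0.57252, so posterior odds = exp(-0.57252) = 0.56410. Converting, P(H|E) = 0.56410/1.5641 = 0.3607.

Posterior probability ≈ 0.3607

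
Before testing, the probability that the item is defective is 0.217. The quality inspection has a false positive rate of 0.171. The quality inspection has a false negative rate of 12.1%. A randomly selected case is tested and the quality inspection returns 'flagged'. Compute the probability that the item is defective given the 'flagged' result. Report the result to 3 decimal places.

Write H for 'the item is defective'. Prior odds H:¬H = 0.217/0.783 = 0.27714. For the 'flagged' outcome, the likelihood ratio is 0.879/0.171 = 5.1404.
Posterior odds = 0.27714 × 5.1404 = 1.4246, so P(H|E) = 1.4246/(1+1.4246) = 0.588.

P(H | E) ≈ 0.588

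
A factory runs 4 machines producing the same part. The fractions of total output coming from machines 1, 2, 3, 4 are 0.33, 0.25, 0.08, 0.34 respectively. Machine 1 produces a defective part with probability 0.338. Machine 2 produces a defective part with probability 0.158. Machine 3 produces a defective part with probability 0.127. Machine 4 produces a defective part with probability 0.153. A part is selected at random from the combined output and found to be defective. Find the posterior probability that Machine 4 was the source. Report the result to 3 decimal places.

P(defective|M1) = 0.338; P(defective|M2) = 0.158; P(defective|M3) = 0.127; P(defective|M4) = 0.153.
Prior × likelihood for each source: 0.33·0.338=0.1115, 0.25·0.158=0.03950, 0.08·0.127=0.01016, 0.34·0.153=0.05202. Summing gives P(defective) = 0.21322.
P(Machine 4 | defective) = 0.05202 / 0.21322 = 0.244.

Posterior probability ≈ 0.244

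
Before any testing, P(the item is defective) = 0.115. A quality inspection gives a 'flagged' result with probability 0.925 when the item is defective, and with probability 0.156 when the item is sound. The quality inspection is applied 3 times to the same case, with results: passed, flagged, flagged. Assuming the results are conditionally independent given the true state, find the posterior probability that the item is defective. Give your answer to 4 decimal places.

Posterior P(H) ≈ 0.2888

With H the event that the item is defective, the joint likelihood of the observed sequence is P(data|H) = 0.075·0.925·0.925 = 0.064172 and P(data|¬H) = 0.844·0.156·0.156 = 0.020540.
Bayes: P(H|data) = 0.115·0.064172 / (0.115·0.064172 + 0.885·0.020540) = 0.0073798/0.025557 = 0.2888.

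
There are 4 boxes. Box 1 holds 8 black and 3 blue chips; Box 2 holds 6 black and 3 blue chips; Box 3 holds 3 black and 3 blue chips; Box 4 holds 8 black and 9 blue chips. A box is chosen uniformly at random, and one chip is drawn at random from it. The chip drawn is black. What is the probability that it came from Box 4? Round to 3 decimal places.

Posterior probability ≈ 0.199

P(black|Box 1) = 0.7273; P(black|Box 2) = 0.6667; P(black|Box 3) = 0.5; P(black|Box 4) = 0.4706.
Prior × likelihood for each source: 0.25·0.7273=0.1818, 0.25·0.6667=0.1667, 0.25·0.5=0.1250, 0.25·0.4706=0.1176. Summing gives P(black) = 0.59113.
P(Box 4 | black) = 0.1176 / 0.59113 = 0.199.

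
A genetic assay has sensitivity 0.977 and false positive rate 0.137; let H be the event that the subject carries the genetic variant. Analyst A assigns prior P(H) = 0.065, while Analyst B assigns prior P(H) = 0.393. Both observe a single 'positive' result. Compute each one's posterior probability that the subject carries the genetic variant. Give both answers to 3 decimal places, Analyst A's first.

Analyst A: 0.331; Analyst B: 0.822

The likelihood ratio for a 'positive' result is 0.977/0.137 = 7.1314.
Analyst A: prior odds 0.065/0.935 = 0.069519; posterior odds 0.49576; posterior probability 0.331.
Analyst B: prior odds 0.393/0.607 = 0.64745; posterior odds 4.6172; posterior probability 0.822.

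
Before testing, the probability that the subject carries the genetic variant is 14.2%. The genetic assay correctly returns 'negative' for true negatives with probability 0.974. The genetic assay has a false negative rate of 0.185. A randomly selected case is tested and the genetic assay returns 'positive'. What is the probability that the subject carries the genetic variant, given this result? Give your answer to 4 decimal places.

P(H | E) ≈ 0.8384

Write H for 'the subject carries the genetic variant'. Prior odds H:¬H = 0.142/0.858 = 0.16550. For the 'positive' outcome, the likelihood ratio is 0.815/0.026 = 31.346.
Posterior odds = 0.16550 × 31.346 = 5.1878, so P(H|E) = 5.1878/(1+5.1878) = 0.8384.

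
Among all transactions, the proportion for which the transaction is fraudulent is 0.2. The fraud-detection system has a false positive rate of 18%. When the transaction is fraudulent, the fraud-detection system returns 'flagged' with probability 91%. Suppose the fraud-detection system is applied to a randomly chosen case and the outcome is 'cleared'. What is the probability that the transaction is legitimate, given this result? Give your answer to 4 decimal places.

Write H for 'the transaction is fraudulent'. Prior odds H:¬H = 0.2/0.8 = 0.25000. For the 'cleared' outcome, the likelihood ratio is 0.09/0.82 = 0.10976.
Posterior odds = 0.25000 × 0.10976 = 0.027439, so P(H|E) = 0.027439/(1+0.027439) = 0.0267. Then P(¬H|E) = 1 − 0.0267 = 0.9733.

P(¬H | E) ≈ 0.9733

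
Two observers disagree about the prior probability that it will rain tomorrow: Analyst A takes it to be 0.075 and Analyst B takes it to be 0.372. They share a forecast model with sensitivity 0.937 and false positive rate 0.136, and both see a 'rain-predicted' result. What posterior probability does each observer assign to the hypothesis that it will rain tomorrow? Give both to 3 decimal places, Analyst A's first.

Analyst A: 0.358; Analyst B: 0.803

P('+'|H) = 0.937, P('+'|¬H) = 0.136.
Analyst A: numerator 0.937·0.075 = 0.070275; evidence = 0.070275+0.136·0.925 = 0.19608; posterior = 0.358.
Analyst B: numerator 0.937·0.372 = 0.34856; evidence = 0.34856+0.136·0.628 = 0.43397; posterior = 0.803.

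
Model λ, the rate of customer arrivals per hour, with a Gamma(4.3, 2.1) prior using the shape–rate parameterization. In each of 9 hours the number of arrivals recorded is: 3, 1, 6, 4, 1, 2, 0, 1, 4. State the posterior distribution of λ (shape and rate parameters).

Posterior: Gamma(shape=26.3, rate=11.1)

The Poisson likelihood adds the total count to the shape and the number of exposure periods to the rate. Here ∑xᵢ = 22 and n = 9, so shape 4.3→26.3 and rate 2.1→11.1.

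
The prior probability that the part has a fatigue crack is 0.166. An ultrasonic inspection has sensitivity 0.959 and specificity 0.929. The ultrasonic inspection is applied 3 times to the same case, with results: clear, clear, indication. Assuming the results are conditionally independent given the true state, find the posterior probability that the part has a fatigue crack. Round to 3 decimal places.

Posterior P(H) ≈ 0.005

Let H be the event that the part has a fatigue crack; start with P(H) = 0.166. P('indication'|H) = 0.959, P('indication'|¬H) = 0.071.
Update on result 1 ('clear'): P(H) ← 0.041·0.1660 / (0.041·0.1660 + 0.929·0.8340) = 0.0068060/0.78159 = 0.0087.
Update on result 2 ('clear'): P(H) ← 0.041·0.0087 / (0.041·0.0087 + 0.929·0.9913) = 0.00035702/0.92127 = 0.0004.
Update on result 3 ('indication'): P(H) ← 0.959·0.0004 / (0.959·0.0004 + 0.071·0.9996) = 0.00037165/0.071344 = 0.0052.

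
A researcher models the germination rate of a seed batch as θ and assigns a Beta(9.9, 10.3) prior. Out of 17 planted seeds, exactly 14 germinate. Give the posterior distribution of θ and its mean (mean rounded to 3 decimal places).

Observing 14 successes and 3 failures updates Beta(9.9, 10.3) by adding the success and failure counts to the two shape parameters: α = 9.9+14 = 23.9, β = 10.3+3 = 13.3.
E[θ | data] = 23.9/(23.9+13.3) = 0.642.

Posterior: Beta(23.9, 13.3); mean ≈ 0.642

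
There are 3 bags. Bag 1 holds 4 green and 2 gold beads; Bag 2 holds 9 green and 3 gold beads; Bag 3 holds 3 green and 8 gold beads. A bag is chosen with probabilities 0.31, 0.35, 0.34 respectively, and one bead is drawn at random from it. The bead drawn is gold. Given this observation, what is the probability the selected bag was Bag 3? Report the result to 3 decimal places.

P(gold|Bag 1) = 0.3333; P(gold|Bag 2) = 0.25; P(gold|Bag 3) = 0.7273.
Prior × likelihood for each source: 0.31·0.3333=0.1033, 0.35·0.25=0.08750, 0.34·0.7273=0.2473. Summing gives P(gold) = 0.43811.
P(Bag 3 | gold) = 0.2473 / 0.43811 = 0.564.

Posterior probability ≈ 0.564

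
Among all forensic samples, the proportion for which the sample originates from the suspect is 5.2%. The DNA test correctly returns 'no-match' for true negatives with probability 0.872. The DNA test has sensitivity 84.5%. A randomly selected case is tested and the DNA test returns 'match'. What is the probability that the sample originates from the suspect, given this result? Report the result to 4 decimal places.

P(H | E) ≈ 0.2658

Write H for 'the sample originates from the suspect'. Prior odds H:¬H = 0.052/0.948 = 0.054852. For the 'match' outcome, the likelihood ratio is 0.845/0.128 = 6.6016.
Posterior odds = 0.054852 × 6.6016 = 0.36211, so P(H|E) = 0.36211/(1+0.36211) = 0.2658.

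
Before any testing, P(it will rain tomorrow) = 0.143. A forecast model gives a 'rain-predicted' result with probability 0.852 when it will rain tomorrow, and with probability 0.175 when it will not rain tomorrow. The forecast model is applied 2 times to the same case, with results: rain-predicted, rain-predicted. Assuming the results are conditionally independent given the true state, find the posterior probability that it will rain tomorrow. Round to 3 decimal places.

Posterior P(H) ≈ 0.798

With H the event that it will rain tomorrow, the joint likelihood of the observed sequence is P(data|H) = 0.852·0.852 = 0.72590 and P(data|¬H) = 0.175·0.175 = 0.030625.
Bayes: P(H|data) = 0.143·0.72590 / (0.143·0.72590 + 0.857·0.030625) = 0.10380/0.13005 = 0.7982.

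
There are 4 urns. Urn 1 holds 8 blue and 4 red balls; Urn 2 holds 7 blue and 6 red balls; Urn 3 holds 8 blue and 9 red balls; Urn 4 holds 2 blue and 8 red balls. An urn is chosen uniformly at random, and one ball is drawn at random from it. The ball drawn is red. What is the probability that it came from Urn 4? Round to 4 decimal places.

Posterior probability ≈ 0.3766

P(red|Urn 1) = 0.3333; P(red|Urn 2) = 0.4615; P(red|Urn 3) = 0.5294; P(red|Urn 4) = 0.8.
Prior × likelihood for each source: 0.25·0.3333=0.08333, 0.25·0.4615=0.1154, 0.25·0.5294=0.1324, 0.25·0.8=0.2000. Summing gives P(red) = 0.53107.
P(Urn 4 | red) = 0.2000 / 0.53107 = 0.3766.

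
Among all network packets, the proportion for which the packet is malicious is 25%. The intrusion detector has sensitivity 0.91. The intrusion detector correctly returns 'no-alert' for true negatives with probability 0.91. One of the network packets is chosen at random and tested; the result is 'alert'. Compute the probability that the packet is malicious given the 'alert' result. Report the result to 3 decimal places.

P(H | E) ≈ 0.771

Let H be the event that the packet is malicious. P(H) = 0.25, so P(¬H) = 0.75. With E the 'alert' result, P(E|H) = 0.91 and P(E|¬H) = 0.09.
P(E) = 0.91·0.25 + 0.09·0.75 = 0.22750 + 0.067500 = 0.29500.
By Bayes' theorem, P(H|E) = 0.22750 / 0.29500 = 0.771.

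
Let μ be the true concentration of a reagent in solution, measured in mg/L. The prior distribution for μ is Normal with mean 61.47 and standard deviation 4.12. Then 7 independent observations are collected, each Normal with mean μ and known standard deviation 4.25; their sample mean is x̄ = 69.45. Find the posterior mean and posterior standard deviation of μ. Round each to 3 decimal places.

Posterior mean ≈ 68.397; posterior SD ≈ 1.497

Prior precision 1/τ₀² = 1/4.12² = 0.0589122; data precision n/σ² = 7/4.25² = 0.387543.
Posterior precision = 0.0589122 + 0.387543 = 0.446455, giving posterior SD = 1/√0.446455 = 1.497.
Posterior mean = (0.0589122·61.47 + 0.387543·69.45) / 0.446455 = 68.397.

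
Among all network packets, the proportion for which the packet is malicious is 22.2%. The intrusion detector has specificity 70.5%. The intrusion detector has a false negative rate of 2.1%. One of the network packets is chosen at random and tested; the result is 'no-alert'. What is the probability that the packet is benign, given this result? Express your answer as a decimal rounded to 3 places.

P(¬H | E) ≈ 0.992

Write H for 'the packet is malicious'. Prior odds H:¬H = 0.222/0.778 = 0.28535. For the 'no-alert' outcome, the likelihood ratio is 0.021/0.705 = 0.029787.
Posterior odds = 0.28535 × 0.029787 = 0.0084997, so P(H|E) = 0.0084997/(1+0.0084997) = 0.008. Then P(¬H|E) = 1 − 0.008 = 0.992.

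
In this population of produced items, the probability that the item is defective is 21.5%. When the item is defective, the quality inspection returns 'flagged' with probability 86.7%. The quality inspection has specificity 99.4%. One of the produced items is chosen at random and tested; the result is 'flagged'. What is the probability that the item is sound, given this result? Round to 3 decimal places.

P(¬H | E) ≈ 0.025

Let H be the event that the item is defective. P(H) = 0.215, so P(¬H) = 0.785. With E the 'flagged' result, P(E|H) = 0.867 and P(E|¬H) = 0.006.
P(E) = 0.867·0.215 + 0.006·0.785 = 0.18640 + 0.0047100 = 0.19111.
By Bayes' theorem, P(H|E) = 0.18640 / 0.19111 = 0.975. Hence P(¬H|E) = 1 − 0.975 = 0.025.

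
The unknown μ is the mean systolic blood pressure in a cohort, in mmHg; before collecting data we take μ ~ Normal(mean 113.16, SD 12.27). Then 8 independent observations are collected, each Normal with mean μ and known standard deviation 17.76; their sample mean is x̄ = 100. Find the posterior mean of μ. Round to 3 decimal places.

Posterior mean ≈ 102.731

Prior precision 1/τ₀² = 1/12.27² = 0.00664218; data precision n/σ² = 8/17.76² = 0.0253632.
Posterior precision = 0.00664218 + 0.0253632 = 0.0320054.
Posterior mean = (0.00664218·113.16 + 0.0253632·100) / 0.0320054 = 102.731.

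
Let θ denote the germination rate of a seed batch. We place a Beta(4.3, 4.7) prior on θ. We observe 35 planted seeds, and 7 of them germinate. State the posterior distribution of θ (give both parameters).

The binomial likelihood is conjugate to the Beta prior: with 7 successes and 28 failures, the posterior is Beta(4.3+7, 4.7+28) = Beta(11.3, 32.7).

Posterior: Beta(11.3, 32.7)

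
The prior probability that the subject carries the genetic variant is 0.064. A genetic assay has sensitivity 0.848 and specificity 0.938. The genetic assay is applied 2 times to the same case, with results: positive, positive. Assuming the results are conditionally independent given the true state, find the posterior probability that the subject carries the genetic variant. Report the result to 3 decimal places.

Let H be the event that the subject carries the genetic variant; start with P(H) = 0.064. P('positive'|H) = 0.848, P('positive'|¬H) = 0.062.
Update on result 1 ('positive'): P(H) ← 0.848·0.0640 / (0.848·0.0640 + 0.062·0.9360) = 0.054272/0.11230 = 0.4833.
Update on result 2 ('positive'): P(H) ← 0.848·0.4833 / (0.848·0.4833 + 0.062·0.5167) = 0.40980/0.44184 = 0.9275.

Posterior P(H) ≈ 0.927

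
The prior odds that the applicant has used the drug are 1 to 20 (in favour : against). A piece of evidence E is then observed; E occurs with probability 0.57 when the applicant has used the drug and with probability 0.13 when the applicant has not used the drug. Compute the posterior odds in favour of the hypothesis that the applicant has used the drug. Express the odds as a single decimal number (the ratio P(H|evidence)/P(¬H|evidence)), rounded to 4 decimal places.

Posterior odds ≈ 0.2192

Prior odds = 1/20 = 0.050000. In log-odds, ln(0.050000) = -2.9957.
Add log likelihood ratio: ln(4.3846) = 1.4781.
Posterior log-odds = -1.5176, so posterior odds = exp(-1.5176) = 0.21923.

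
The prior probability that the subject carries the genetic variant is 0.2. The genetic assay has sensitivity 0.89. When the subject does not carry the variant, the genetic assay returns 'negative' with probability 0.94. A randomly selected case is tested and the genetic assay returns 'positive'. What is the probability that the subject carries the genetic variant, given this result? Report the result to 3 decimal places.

Write H for 'the subject carries the genetic variant'. Prior odds H:¬H = 0.2/0.8 = 0.25000. For the 'positive' outcome, the likelihood ratio is 0.89/0.06 = 14.833.
Posterior odds = 0.25000 × 14.833 = 3.7083, so P(H|E) = 3.7083/(1+3.7083) = 0.788.

P(H | E) ≈ 0.788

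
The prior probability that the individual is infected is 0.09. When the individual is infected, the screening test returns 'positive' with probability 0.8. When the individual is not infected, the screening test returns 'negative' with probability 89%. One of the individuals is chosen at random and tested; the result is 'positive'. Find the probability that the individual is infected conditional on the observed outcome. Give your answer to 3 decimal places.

P(H | E) ≈ 0.418

Write H for 'the individual is infected'. Prior odds H:¬H = 0.09/0.91 = 0.098901. For the 'positive' outcome, the likelihood ratio is 0.8/0.11 = 7.2727.
Posterior odds = 0.098901 × 7.2727 = 0.71928, so P(H|E) = 0.71928/(1+0.71928) = 0.418.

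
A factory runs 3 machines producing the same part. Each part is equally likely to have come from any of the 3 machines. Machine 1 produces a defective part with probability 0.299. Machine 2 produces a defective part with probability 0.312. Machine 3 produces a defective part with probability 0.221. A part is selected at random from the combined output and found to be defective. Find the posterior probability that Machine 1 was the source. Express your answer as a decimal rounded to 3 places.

Posterior probability ≈ 0.359

P(defective|M1) = 0.299; P(defective|M2) = 0.312; P(defective|M3) = 0.221.
Prior × likelihood for each source: 0.333333·0.299=0.09967, 0.333333·0.312=0.1040, 0.333333·0.221=0.07367. Summing gives P(defective) = 0.27733.
P(Machine 1 | defective) = 0.09967 / 0.27733 = 0.359.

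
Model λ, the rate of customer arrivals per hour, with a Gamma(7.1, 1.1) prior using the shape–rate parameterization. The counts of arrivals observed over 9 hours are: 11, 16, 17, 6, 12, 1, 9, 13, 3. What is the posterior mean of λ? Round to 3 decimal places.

Total count ∑xᵢ = 88 over n = 9 hours.
Gamma is conjugate to the Poisson likelihood: posterior is Gamma(shape = 7.1+88 = 95.1, rate = 1.1+9 = 10.1).
E[λ | data] = 95.1/10.1 = 9.416.

Posterior mean ≈ 9.416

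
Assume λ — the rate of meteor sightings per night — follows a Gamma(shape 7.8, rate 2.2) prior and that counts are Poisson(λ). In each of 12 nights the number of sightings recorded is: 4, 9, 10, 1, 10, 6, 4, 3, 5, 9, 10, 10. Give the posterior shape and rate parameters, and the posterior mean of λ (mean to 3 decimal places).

The Poisson likelihood adds the total count to the shape and the number of exposure periods to the rate. Here ∑xᵢ = 81 and n = 12, so shape 7.8→88.8 and rate 2.2→14.2.
Posterior mean = shape/rate = 88.8/14.2 = 6.254.

Posterior: Gamma(shape=88.8, rate=14.2); mean ≈ 6.254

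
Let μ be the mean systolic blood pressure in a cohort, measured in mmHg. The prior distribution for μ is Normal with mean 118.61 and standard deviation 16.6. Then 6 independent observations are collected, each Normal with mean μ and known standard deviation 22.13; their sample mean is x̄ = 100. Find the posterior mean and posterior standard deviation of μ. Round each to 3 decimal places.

Prior precision 1/τ₀² = 1/16.6² = 0.00362897; data precision n/σ² = 6/22.13² = 0.0122515.
Posterior precision = 0.00362897 + 0.0122515 = 0.0158804, giving posterior SD = 1/√0.0158804 = 7.935.
Posterior mean = (0.00362897·118.61 + 0.0122515·100) / 0.0158804 = 104.253.

Posterior mean ≈ 104.253; posterior SD ≈ 7.935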